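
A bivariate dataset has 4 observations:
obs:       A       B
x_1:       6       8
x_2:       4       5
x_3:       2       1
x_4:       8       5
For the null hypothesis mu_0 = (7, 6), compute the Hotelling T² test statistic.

Step 1 — sample mean vector:
  mean(A) = (6 + 4 + 2 + 8) / 4 = 20/4 = 5
  mean(B) = (8 + 5 + 1 + 5) / 4 = 19/4 = 4.75
  x̄ = (5, 4.75),  deviation x̄ - mu_0 = (5, 4.75) - (7, 6) = (-2, -1.25).

Step 2 — sample covariance matrix, S[i,j] = (1/(n-1)) · Σ_k (x_{k,i} - mean_i) · (x_{k,j} - mean_j), divisor n-1 = 3:
  S[A,A] = ((1)·(1) + (-1)·(-1) + (-3)·(-3) + (3)·(3)) / 3 = 20/3 = 6.6667
  S[A,B] = ((1)·(3.25) + (-1)·(0.25) + (-3)·(-3.75) + (3)·(0.25)) / 3 = 15/3 = 5
  S[B,B] = ((3.25)·(3.25) + (0.25)·(0.25) + (-3.75)·(-3.75) + (0.25)·(0.25)) / 3 = 24.75/3 = 8.25
  S = [[6.6667, 5],
 [5, 8.25]].

Step 3 — invert S. det(S) = 6.6667·8.25 - (5)² = 30.
  S^{-1} = (1/det) · [[d, -b], [-b, a]] = [[0.275, -0.1667],
 [-0.1667, 0.2222]].

Step 4 — quadratic form (x̄ - mu_0)^T · S^{-1} · (x̄ - mu_0):
  S^{-1} · (x̄ - mu_0) = (-0.3417, 0.0556),
  (x̄ - mu_0)^T · [...] = (-2)·(-0.3417) + (-1.25)·(0.0556) = 0.6139.

Step 5 — scale by n: T² = 4 · 0.6139 = 2.4556.

T² ≈ 2.4556


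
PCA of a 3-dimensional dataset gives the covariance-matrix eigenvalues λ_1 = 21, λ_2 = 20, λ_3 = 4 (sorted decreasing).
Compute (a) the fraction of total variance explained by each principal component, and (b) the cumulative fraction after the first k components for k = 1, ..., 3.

Step 1 — total variance = trace(Sigma) = Σ λ_i = 21 + 20 + 4 = 45.

Step 2 — fraction explained by component i = λ_i / Σ λ:
  PC1: 21/45 = 0.4667
  PC2: 20/45 = 0.4444
  PC3: 4/45 = 0.0889

Step 3 — cumulative fraction after k components = (λ_1 + ... + λ_k) / Σ λ:
  k = 1: 21/45 = 0.4667
  k = 2: (21 + 20)/45 = 41/45 = 0.9111
  k = 3: (21 + 20 + 4)/45 = 45/45 = 1

Summary (fraction, with percent):

explained: PC1 0.4667 (46.67%), PC2 0.4444 (44.44%), PC3 0.0889 (8.89%);  cumulative: 0.4667, 0.9111, 1


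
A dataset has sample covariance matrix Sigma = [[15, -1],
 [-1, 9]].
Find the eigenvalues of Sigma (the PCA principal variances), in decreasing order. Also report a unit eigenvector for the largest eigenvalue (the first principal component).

Step 1 — characteristic polynomial of 2×2 Sigma:
  det(Sigma - λI) = λ² - trace · λ + det = 0.
  trace = 15 + 9 = 24, det = 15·9 - (-1)² = 134.
Step 2 — discriminant:
  Δ = trace² - 4·det = 576 - 536 = 40.
Step 3 — eigenvalues:
  λ = (trace ± √Δ)/2 = (24 ± 6.3246)/2,
  λ_1 = 15.1623,  λ_2 = 8.8377.

Step 4 — unit eigenvector for λ_1: solve (Sigma - λ_1 I)v = 0. First row:
  (15 - 15.1623)·v_x + (-1)·v_y = 0, i.e. (-0.1623)·v_x + (-1)·v_y = 0,
  so v ∝ (b, λ_1 - a) = (-1, 0.1623); multiply by -1 so the first entry is positive: u = (1, -0.1623).
  ||u|| = √((1)² + (-0.1623)²) = √(1.0263) ≈ 1.0131,
  v_1 = u/||u|| ≈ (0.9871, -0.1602) (||v_1|| = 1).

λ_1 = 15.1623,  λ_2 = 8.8377;  v_1 ≈ (0.9871, -0.1602)


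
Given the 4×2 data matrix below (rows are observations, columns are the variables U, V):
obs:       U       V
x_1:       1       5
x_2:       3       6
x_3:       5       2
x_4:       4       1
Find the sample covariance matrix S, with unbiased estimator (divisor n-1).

Step 1 — column means:
  mean(U) = (1 + 3 + 5 + 4) / 4 = 13/4 = 3.25
  mean(V) = (5 + 6 + 2 + 1) / 4 = 14/4 = 3.5

Step 2 — sample covariance S[i,j] = (1/(n-1)) · Σ_k (x_{k,i} - mean_i) · (x_{k,j} - mean_j), with n-1 = 3.
  S[U,U] = ((-2.25)·(-2.25) + (-0.25)·(-0.25) + (1.75)·(1.75) + (0.75)·(0.75)) / 3 = 8.75/3 = 2.9167
  S[U,V] = ((-2.25)·(1.5) + (-0.25)·(2.5) + (1.75)·(-1.5) + (0.75)·(-2.5)) / 3 = -8.5/3 = -2.8333
  S[V,V] = ((1.5)·(1.5) + (2.5)·(2.5) + (-1.5)·(-1.5) + (-2.5)·(-2.5)) / 3 = 17/3 = 5.6667

S is symmetric (S[j,i] = S[i,j]). Assembling:

S = [[2.9167, -2.8333],
 [-2.8333, 5.6667]]


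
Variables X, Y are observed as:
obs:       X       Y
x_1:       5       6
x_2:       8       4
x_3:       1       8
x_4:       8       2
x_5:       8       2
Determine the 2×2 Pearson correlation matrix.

Step 1 — column means:
  mean(X) = (5 + 8 + 1 + 8 + 8) / 5 = 30/5 = 6
  mean(Y) = (6 + 4 + 8 + 2 + 2) / 5 = 22/5 = 4.4

Step 2 — sample variances and covariances s[i,j] = (1/(n-1)) · Σ_k (x_{k,i} - mean_i) · (x_{k,j} - mean_j), with n-1 = 4:
  s[X,X] = ((-1)·(-1) + (2)·(2) + (-5)·(-5) + (2)·(2) + (2)·(2)) / 4 = 38/4 = 9.5
  s[X,Y] = ((-1)·(1.6) + (2)·(-0.4) + (-5)·(3.6) + (2)·(-2.4) + (2)·(-2.4)) / 4 = -30/4 = -7.5
  s[Y,Y] = ((1.6)·(1.6) + (-0.4)·(-0.4) + (3.6)·(3.6) + (-2.4)·(-2.4) + (-2.4)·(-2.4)) / 4 = 27.2/4 = 6.8
  Sample standard deviations s_i = √(s[i,i]):
  s(X) = √(9.5) = 3.0822
  s(Y) = √(6.8) = 2.6077

Step 3 — r_{ij} = s_{ij} / (s_i · s_j):
  r[X,X] = 1 (diagonal).
  r[X,Y] = -7.5 / (3.0822 · 2.6077) = -7.5 / 8.0374 = -0.9331
  r[Y,Y] = 1 (diagonal).

R is symmetric with unit diagonal. Assembling:

R = [[1, -0.9331],
 [-0.9331, 1]]


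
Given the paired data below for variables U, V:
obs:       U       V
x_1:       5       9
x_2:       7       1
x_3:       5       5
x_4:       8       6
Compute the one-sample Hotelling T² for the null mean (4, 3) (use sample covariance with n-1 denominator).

Step 1 — sample mean vector:
  mean(U) = (5 + 7 + 5 + 8) / 4 = 25/4 = 6.25
  mean(V) = (9 + 1 + 5 + 6) / 4 = 21/4 = 5.25
  x̄ = (6.25, 5.25),  deviation x̄ - mu_0 = (6.25, 5.25) - (4, 3) = (2.25, 2.25).

Step 2 — sample covariance matrix, S[i,j] = (1/(n-1)) · Σ_k (x_{k,i} - mean_i) · (x_{k,j} - mean_j), divisor n-1 = 3:
  S[U,U] = ((-1.25)·(-1.25) + (0.75)·(0.75) + (-1.25)·(-1.25) + (1.75)·(1.75)) / 3 = 6.75/3 = 2.25
  S[U,V] = ((-1.25)·(3.75) + (0.75)·(-4.25) + (-1.25)·(-0.25) + (1.75)·(0.75)) / 3 = -6.25/3 = -2.0833
  S[V,V] = ((3.75)·(3.75) + (-4.25)·(-4.25) + (-0.25)·(-0.25) + (0.75)·(0.75)) / 3 = 32.75/3 = 10.9167
  S = [[2.25, -2.0833],
 [-2.0833, 10.9167]].

Step 3 — invert S. det(S) = 2.25·10.9167 - (-2.0833)² = 20.2222.
  S^{-1} = (1/det) · [[d, -b], [-b, a]] = [[0.5398, 0.103],
 [0.103, 0.1113]].

Step 4 — quadratic form (x̄ - mu_0)^T · S^{-1} · (x̄ - mu_0):
  S^{-1} · (x̄ - mu_0) = (1.4464, 0.4821),
  (x̄ - mu_0)^T · [...] = (2.25)·(1.4464) + (2.25)·(0.4821) = 4.3393.

Step 5 — scale by n: T² = 4 · 4.3393 = 17.3571.

T² ≈ 17.3571


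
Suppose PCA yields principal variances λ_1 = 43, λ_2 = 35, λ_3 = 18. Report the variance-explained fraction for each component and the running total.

Step 1 — total variance = trace(Sigma) = Σ λ_i = 43 + 35 + 18 = 96.

Step 2 — fraction explained by component i = λ_i / Σ λ:
  PC1: 43/96 = 0.4479
  PC2: 35/96 = 0.3646
  PC3: 18/96 = 0.1875

Step 3 — cumulative fraction after k components = (λ_1 + ... + λ_k) / Σ λ:
  k = 1: 43/96 = 0.4479
  k = 2: (43 + 35)/96 = 78/96 = 0.8125
  k = 3: (43 + 35 + 18)/96 = 96/96 = 1

Summary (fraction, with percent):

explained: PC1 0.4479 (44.79%), PC2 0.3646 (36.46%), PC3 0.1875 (18.75%);  cumulative: 0.4479, 0.8125, 1


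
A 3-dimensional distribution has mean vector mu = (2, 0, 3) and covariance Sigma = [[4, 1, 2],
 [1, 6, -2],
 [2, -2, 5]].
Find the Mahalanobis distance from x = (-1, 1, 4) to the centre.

Step 1 — centre the observation: (x - mu) = (-3, 1, 1).

Step 2 — invert Sigma (cofactor / det for 3×3, or solve directly):
  Sigma^{-1} = [[0.3881, -0.1343, -0.209],
 [-0.1343, 0.2388, 0.1493],
 [-0.209, 0.1493, 0.3433]].

Step 3 — form the quadratic (x - mu)^T · Sigma^{-1} · (x - mu):
  Sigma^{-1} · (x - mu) = (-1.5075, 0.791, 1.1194).
  (x - mu)^T · [Sigma^{-1} · (x - mu)] = (-3)·(-1.5075) + (1)·(0.791) + (1)·(1.1194) = 6.4328.

Step 4 — take square root: d = √(6.4328) ≈ 2.5363.

d(x, mu) = √(6.4328) ≈ 2.5363


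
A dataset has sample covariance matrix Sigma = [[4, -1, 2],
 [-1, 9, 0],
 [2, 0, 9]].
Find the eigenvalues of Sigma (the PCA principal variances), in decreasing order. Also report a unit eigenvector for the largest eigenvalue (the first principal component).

Step 1 — characteristic polynomial p(λ) = det(λI - Sigma) = λ³ - tr·λ² + c_1·λ - det, where tr = trace, c_1 = sum of the principal 2×2 minors, det = det(Sigma):
  tr = 4 + 9 + 9 = 22,
  c_1 = (4·9 - (-1)²) + (4·9 - (2)²) + (9·9 - (0)²) = 35 + 32 + 81 = 148,
  det = 4·(9·9 - (0)²) - (-1)·((-1)·9 - (0)·(2)) + (2)·((-1)·(0) - 9·(2)) = 4·(81) - (-1)·(-9) + (2)·(-18) = 279.
  So p(λ) = λ³ - 22λ² + 148λ - 279.
Step 2 — look for an integer root (rational root theorem: any rational root is an integer divisor of 279). Testing λ = 9:
  p(9) = 729 - 1782 + 1332 - 279 = 0  ✓
  Dividing out (λ - 9): p(λ) = (λ - 9)(λ² - 13λ + 31).
Step 3 — remaining eigenvalues from the quadratic λ² - 13λ + 31 = 0:
  Δ = 13² - 4·31 = 169 - 124 = 45,  λ = (13 ± √45)/2 = (13 ± 6.7082)/2 ≈ 9.8541 or 3.1459.
  Sorted: λ_1 = 9.8541,  λ_2 = 9,  λ_3 = 3.1459  (check: sum = 22 = tr ✓).

Step 4 — unit eigenvector for λ_1 ≈ 9.8541: v spans the null space of (Sigma - λ_1 I), whose rows are
  r_1 = (-5.8541, -1, 2),  r_2 = (-1, -0.8541, 0),  r_3 = (2, 0, -0.8541).
  v is orthogonal to every row, so take v ∝ r_1 × r_2 = ((-1)·(0) - (2)·(-0.8541), (2)·(-1) - (-5.8541)·(0), (-5.8541)·(-0.8541) - (-1)·(-1)) ≈ (1.7082, -2, 4).
  Let u = (1.7082, -2, 4).
  ||u|| = √((1.7082)² + (-2)² + (4)²) = √(22.918) ≈ 4.7873,  v_1 = u/||u|| ≈ (0.3568, -0.4178, 0.8355) (||v_1|| = 1).

λ_1 = 9.8541,  λ_2 = 9,  λ_3 = 3.1459;  v_1 ≈ (0.3568, -0.4178, 0.8355)


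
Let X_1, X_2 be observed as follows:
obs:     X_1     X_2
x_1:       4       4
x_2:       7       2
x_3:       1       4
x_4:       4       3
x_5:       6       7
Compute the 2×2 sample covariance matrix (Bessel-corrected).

Step 1 — column means:
  mean(X_1) = (4 + 7 + 1 + 4 + 6) / 5 = 22/5 = 4.4
  mean(X_2) = (4 + 2 + 4 + 3 + 7) / 5 = 20/5 = 4

Step 2 — sample covariance S[i,j] = (1/(n-1)) · Σ_k (x_{k,i} - mean_i) · (x_{k,j} - mean_j), with n-1 = 4.
  S[X_1,X_1] = ((-0.4)·(-0.4) + (2.6)·(2.6) + (-3.4)·(-3.4) + (-0.4)·(-0.4) + (1.6)·(1.6)) / 4 = 21.2/4 = 5.3
  S[X_1,X_2] = ((-0.4)·(0) + (2.6)·(-2) + (-3.4)·(0) + (-0.4)·(-1) + (1.6)·(3)) / 4 = 0/4 = 0
  S[X_2,X_2] = ((0)·(0) + (-2)·(-2) + (0)·(0) + (-1)·(-1) + (3)·(3)) / 4 = 14/4 = 3.5

S is symmetric (S[j,i] = S[i,j]). Assembling:

S = [[5.3, 0],
 [0, 3.5]]


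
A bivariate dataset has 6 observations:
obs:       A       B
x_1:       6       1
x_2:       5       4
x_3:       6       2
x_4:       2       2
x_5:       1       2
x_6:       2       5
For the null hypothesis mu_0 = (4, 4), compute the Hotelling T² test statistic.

Step 1 — sample mean vector:
  mean(A) = (6 + 5 + 6 + 2 + 1 + 2) / 6 = 22/6 = 3.6667
  mean(B) = (1 + 4 + 2 + 2 + 2 + 5) / 6 = 16/6 = 2.6667
  x̄ = (3.6667, 2.6667),  deviation x̄ - mu_0 = (3.6667, 2.6667) - (4, 4) = (-0.3333, -1.3333).

Step 2 — sample covariance matrix, S[i,j] = (1/(n-1)) · Σ_k (x_{k,i} - mean_i) · (x_{k,j} - mean_j), divisor n-1 = 5:
  S[A,A] = ((2.3333)·(2.3333) + (1.3333)·(1.3333) + (2.3333)·(2.3333) + (-1.6667)·(-1.6667) + (-2.6667)·(-2.6667) + (-1.6667)·(-1.6667)) / 5 = 25.3333/5 = 5.0667
  S[A,B] = ((2.3333)·(-1.6667) + (1.3333)·(1.3333) + (2.3333)·(-0.6667) + (-1.6667)·(-0.6667) + (-2.6667)·(-0.6667) + (-1.6667)·(2.3333)) / 5 = -4.6667/5 = -0.9333
  S[B,B] = ((-1.6667)·(-1.6667) + (1.3333)·(1.3333) + (-0.6667)·(-0.6667) + (-0.6667)·(-0.6667) + (-0.6667)·(-0.6667) + (2.3333)·(2.3333)) / 5 = 11.3333/5 = 2.2667
  S = [[5.0667, -0.9333],
 [-0.9333, 2.2667]].

Step 3 — invert S. det(S) = 5.0667·2.2667 - (-0.9333)² = 10.6133.
  S^{-1} = (1/det) · [[d, -b], [-b, a]] = [[0.2136, 0.0879],
 [0.0879, 0.4774]].

Step 4 — quadratic form (x̄ - mu_0)^T · S^{-1} · (x̄ - mu_0):
  S^{-1} · (x̄ - mu_0) = (-0.1884, -0.6658),
  (x̄ - mu_0)^T · [...] = (-0.3333)·(-0.1884) + (-1.3333)·(-0.6658) = 0.9506.

Step 5 — scale by n: T² = 6 · 0.9506 = 5.7035.

T² ≈ 5.7035


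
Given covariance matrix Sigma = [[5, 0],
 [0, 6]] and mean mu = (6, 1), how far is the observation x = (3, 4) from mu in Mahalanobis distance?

Step 1 — centre the observation: (x - mu) = (-3, 3).

Step 2 — invert Sigma. det(Sigma) = 5·6 - (0)² = 30.
  Sigma^{-1} = (1/det) · [[d, -b], [-b, a]] = [[0.2, 0],
 [0, 0.1667]].

Step 3 — form the quadratic (x - mu)^T · Sigma^{-1} · (x - mu):
  Sigma^{-1} · (x - mu) = (-0.6, 0.5).
  (x - mu)^T · [Sigma^{-1} · (x - mu)] = (-3)·(-0.6) + (3)·(0.5) = 3.3.

Step 4 — take square root: d = √(3.3) ≈ 1.8166.

d(x, mu) = √(3.3) ≈ 1.8166


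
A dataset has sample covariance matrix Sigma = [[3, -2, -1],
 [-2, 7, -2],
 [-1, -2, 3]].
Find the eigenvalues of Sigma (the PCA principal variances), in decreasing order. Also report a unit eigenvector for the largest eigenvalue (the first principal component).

Step 1 — characteristic polynomial p(λ) = det(λI - Sigma) = λ³ - tr·λ² + c_1·λ - det, where tr = trace, c_1 = sum of the principal 2×2 minors, det = det(Sigma):
  tr = 3 + 7 + 3 = 13,
  c_1 = (3·7 - (-2)²) + (3·3 - (-1)²) + (7·3 - (-2)²) = 17 + 8 + 17 = 42,
  det = 3·(7·3 - (-2)²) - (-2)·((-2)·3 - (-2)·(-1)) + (-1)·((-2)·(-2) - 7·(-1)) = 3·(17) - (-2)·(-8) + (-1)·(11) = 24.
  So p(λ) = λ³ - 13λ² + 42λ - 24.
Step 2 — look for an integer root (rational root theorem: any rational root is an integer divisor of 24). Testing λ = 4:
  p(4) = 64 - 208 + 168 - 24 = 0  ✓
  Dividing out (λ - 4): p(λ) = (λ - 4)(λ² - 9λ + 6).
Step 3 — remaining eigenvalues from the quadratic λ² - 9λ + 6 = 0:
  Δ = 9² - 4·6 = 81 - 24 = 57,  λ = (9 ± √57)/2 = (9 ± 7.5498)/2 ≈ 8.2749 or 0.7251.
  Sorted: λ_1 = 8.2749,  λ_2 = 4,  λ_3 = 0.7251  (check: sum = 13 = tr ✓).

Step 4 — unit eigenvector for λ_1 ≈ 8.2749: v spans the null space of (Sigma - λ_1 I), whose rows are
  r_1 = (-5.2749, -2, -1),  r_2 = (-2, -1.2749, -2),  r_3 = (-1, -2, -5.2749).
  v is orthogonal to every row, so take v ∝ r_1 × r_2 = ((-2)·(-2) - (-1)·(-1.2749), (-1)·(-2) - (-5.2749)·(-2), (-5.2749)·(-1.2749) - (-2)·(-2)) ≈ (2.7251, -8.5498, 2.7251).
  Let u = (2.7251, -8.5498, 2.7251).
  ||u|| = √((2.7251)² + (-8.5498)² + (2.7251)²) = √(87.9518) ≈ 9.3783,  v_1 = u/||u|| ≈ (0.2906, -0.9117, 0.2906) (||v_1|| = 1).

λ_1 = 8.2749,  λ_2 = 4,  λ_3 = 0.7251;  v_1 ≈ (0.2906, -0.9117, 0.2906)


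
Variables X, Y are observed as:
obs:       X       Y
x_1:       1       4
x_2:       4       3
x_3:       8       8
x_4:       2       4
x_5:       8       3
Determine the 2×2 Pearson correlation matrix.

Step 1 — column means:
  mean(X) = (1 + 4 + 8 + 2 + 8) / 5 = 23/5 = 4.6
  mean(Y) = (4 + 3 + 8 + 4 + 3) / 5 = 22/5 = 4.4

Step 2 — sample variances and covariances s[i,j] = (1/(n-1)) · Σ_k (x_{k,i} - mean_i) · (x_{k,j} - mean_j), with n-1 = 4:
  s[X,X] = ((-3.6)·(-3.6) + (-0.6)·(-0.6) + (3.4)·(3.4) + (-2.6)·(-2.6) + (3.4)·(3.4)) / 4 = 43.2/4 = 10.8
  s[X,Y] = ((-3.6)·(-0.4) + (-0.6)·(-1.4) + (3.4)·(3.6) + (-2.6)·(-0.4) + (3.4)·(-1.4)) / 4 = 10.8/4 = 2.7
  s[Y,Y] = ((-0.4)·(-0.4) + (-1.4)·(-1.4) + (3.6)·(3.6) + (-0.4)·(-0.4) + (-1.4)·(-1.4)) / 4 = 17.2/4 = 4.3
  Sample standard deviations s_i = √(s[i,i]):
  s(X) = √(10.8) = 3.2863
  s(Y) = √(4.3) = 2.0736

Step 3 — r_{ij} = s_{ij} / (s_i · s_j):
  r[X,X] = 1 (diagonal).
  r[X,Y] = 2.7 / (3.2863 · 2.0736) = 2.7 / 6.8147 = 0.3962
  r[Y,Y] = 1 (diagonal).

R is symmetric with unit diagonal. Assembling:

R = [[1, 0.3962],
 [0.3962, 1]]


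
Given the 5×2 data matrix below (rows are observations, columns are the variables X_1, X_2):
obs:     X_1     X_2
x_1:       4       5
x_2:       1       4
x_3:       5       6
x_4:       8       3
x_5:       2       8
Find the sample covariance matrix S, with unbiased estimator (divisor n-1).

Step 1 — column means:
  mean(X_1) = (4 + 1 + 5 + 8 + 2) / 5 = 20/5 = 4
  mean(X_2) = (5 + 4 + 6 + 3 + 8) / 5 = 26/5 = 5.2

Step 2 — sample covariance S[i,j] = (1/(n-1)) · Σ_k (x_{k,i} - mean_i) · (x_{k,j} - mean_j), with n-1 = 4.
  S[X_1,X_1] = ((0)·(0) + (-3)·(-3) + (1)·(1) + (4)·(4) + (-2)·(-2)) / 4 = 30/4 = 7.5
  S[X_1,X_2] = ((0)·(-0.2) + (-3)·(-1.2) + (1)·(0.8) + (4)·(-2.2) + (-2)·(2.8)) / 4 = -10/4 = -2.5
  S[X_2,X_2] = ((-0.2)·(-0.2) + (-1.2)·(-1.2) + (0.8)·(0.8) + (-2.2)·(-2.2) + (2.8)·(2.8)) / 4 = 14.8/4 = 3.7

S is symmetric (S[j,i] = S[i,j]). Assembling:

S = [[7.5, -2.5],
 [-2.5, 3.7]]


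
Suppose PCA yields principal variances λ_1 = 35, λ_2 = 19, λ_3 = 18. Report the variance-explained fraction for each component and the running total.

Step 1 — total variance = trace(Sigma) = Σ λ_i = 35 + 19 + 18 = 72.

Step 2 — fraction explained by component i = λ_i / Σ λ:
  PC1: 35/72 = 0.4861
  PC2: 19/72 = 0.2639
  PC3: 18/72 = 0.25

Step 3 — cumulative fraction after k components = (λ_1 + ... + λ_k) / Σ λ:
  k = 1: 35/72 = 0.4861
  k = 2: (35 + 19)/72 = 54/72 = 0.75
  k = 3: (35 + 19 + 18)/72 = 72/72 = 1

Summary (fraction, with percent):

explained: PC1 0.4861 (48.61%), PC2 0.2639 (26.39%), PC3 0.25 (25%);  cumulative: 0.4861, 0.75, 1


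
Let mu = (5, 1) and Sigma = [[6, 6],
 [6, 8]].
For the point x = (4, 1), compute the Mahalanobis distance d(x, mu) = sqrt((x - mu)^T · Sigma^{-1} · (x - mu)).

Step 1 — centre the observation: (x - mu) = (-1, 0).

Step 2 — invert Sigma. det(Sigma) = 6·8 - (6)² = 12.
  Sigma^{-1} = (1/det) · [[d, -b], [-b, a]] = [[0.6667, -0.5],
 [-0.5, 0.5]].

Step 3 — form the quadratic (x - mu)^T · Sigma^{-1} · (x - mu):
  Sigma^{-1} · (x - mu) = (-0.6667, 0.5).
  (x - mu)^T · [Sigma^{-1} · (x - mu)] = (-1)·(-0.6667) + (0)·(0.5) = 0.6667.

Step 4 — take square root: d = √(0.6667) ≈ 0.8165.

d(x, mu) = √(0.6667) ≈ 0.8165


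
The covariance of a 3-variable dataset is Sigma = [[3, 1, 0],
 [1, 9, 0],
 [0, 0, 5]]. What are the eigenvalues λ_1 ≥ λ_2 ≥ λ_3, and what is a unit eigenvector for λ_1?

Step 1 — characteristic polynomial p(λ) = det(λI - Sigma) = λ³ - tr·λ² + c_1·λ - det, where tr = trace, c_1 = sum of the principal 2×2 minors, det = det(Sigma):
  tr = 3 + 9 + 5 = 17,
  c_1 = (3·9 - (1)²) + (3·5 - (0)²) + (9·5 - (0)²) = 26 + 15 + 45 = 86,
  det = 3·(9·5 - (0)²) - (1)·((1)·5 - (0)·(0)) + (0)·((1)·(0) - 9·(0)) = 3·(45) - (1)·(5) + (0)·(0) = 130.
  So p(λ) = λ³ - 17λ² + 86λ - 130.
Step 2 — look for an integer root (rational root theorem: any rational root is an integer divisor of 130). Testing λ = 5:
  p(5) = 125 - 425 + 430 - 130 = 0  ✓
  Dividing out (λ - 5): p(λ) = (λ - 5)(λ² - 12λ + 26).
Step 3 — remaining eigenvalues from the quadratic λ² - 12λ + 26 = 0:
  Δ = 12² - 4·26 = 144 - 104 = 40,  λ = (12 ± √40)/2 = (12 ± 6.3246)/2 ≈ 9.1623 or 2.8377.
  Sorted: λ_1 = 9.1623,  λ_2 = 5,  λ_3 = 2.8377  (check: sum = 17 = tr ✓).

Step 4 — unit eigenvector for λ_1 ≈ 9.1623: v spans the null space of (Sigma - λ_1 I), whose rows are
  r_1 = (-6.1623, 1, 0),  r_2 = (1, -0.1623, 0),  r_3 = (0, 0, -4.1623).
  v is orthogonal to every row, so take v ∝ r_1 × r_3 = ((1)·(-4.1623) - (0)·(0), (0)·(0) - (-6.1623)·(-4.1623), (-6.1623)·(0) - (1)·(0)) ≈ (-4.1623, -25.6491, 0).
  Rescale (multiply by -1 so the first nonzero entry is positive): u = (4.1623, 25.6491, 0).
  ||u|| = √((4.1623)² + (25.6491)² + (0)²) = √(675.2014) ≈ 25.9846,  v_1 = u/||u|| ≈ (0.1602, 0.9871, 0) (||v_1|| = 1).

λ_1 = 9.1623,  λ_2 = 5,  λ_3 = 2.8377;  v_1 ≈ (0.1602, 0.9871, 0)


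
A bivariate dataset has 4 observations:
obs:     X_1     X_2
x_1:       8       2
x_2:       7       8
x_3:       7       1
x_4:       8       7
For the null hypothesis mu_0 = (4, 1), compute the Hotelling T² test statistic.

Step 1 — sample mean vector:
  mean(X_1) = (8 + 7 + 7 + 8) / 4 = 30/4 = 7.5
  mean(X_2) = (2 + 8 + 1 + 7) / 4 = 18/4 = 4.5
  x̄ = (7.5, 4.5),  deviation x̄ - mu_0 = (7.5, 4.5) - (4, 1) = (3.5, 3.5).

Step 2 — sample covariance matrix, S[i,j] = (1/(n-1)) · Σ_k (x_{k,i} - mean_i) · (x_{k,j} - mean_j), divisor n-1 = 3:
  S[X_1,X_1] = ((0.5)·(0.5) + (-0.5)·(-0.5) + (-0.5)·(-0.5) + (0.5)·(0.5)) / 3 = 1/3 = 0.3333
  S[X_1,X_2] = ((0.5)·(-2.5) + (-0.5)·(3.5) + (-0.5)·(-3.5) + (0.5)·(2.5)) / 3 = 0/3 = 0
  S[X_2,X_2] = ((-2.5)·(-2.5) + (3.5)·(3.5) + (-3.5)·(-3.5) + (2.5)·(2.5)) / 3 = 37/3 = 12.3333
  S = [[0.3333, 0],
 [0, 12.3333]].

Step 3 — invert S. det(S) = 0.3333·12.3333 - (0)² = 4.1111.
  S^{-1} = (1/det) · [[d, -b], [-b, a]] = [[3, 0],
 [0, 0.0811]].

Step 4 — quadratic form (x̄ - mu_0)^T · S^{-1} · (x̄ - mu_0):
  S^{-1} · (x̄ - mu_0) = (10.5, 0.2838),
  (x̄ - mu_0)^T · [...] = (3.5)·(10.5) + (3.5)·(0.2838) = 37.7432.

Step 5 — scale by n: T² = 4 · 37.7432 = 150.973.

T² ≈ 150.973


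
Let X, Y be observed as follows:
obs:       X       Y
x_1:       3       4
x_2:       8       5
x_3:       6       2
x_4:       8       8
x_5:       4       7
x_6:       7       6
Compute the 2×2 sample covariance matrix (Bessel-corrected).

Step 1 — column means:
  mean(X) = (3 + 8 + 6 + 8 + 4 + 7) / 6 = 36/6 = 6
  mean(Y) = (4 + 5 + 2 + 8 + 7 + 6) / 6 = 32/6 = 5.3333

Step 2 — sample covariance S[i,j] = (1/(n-1)) · Σ_k (x_{k,i} - mean_i) · (x_{k,j} - mean_j), with n-1 = 5.
  S[X,X] = ((-3)·(-3) + (2)·(2) + (0)·(0) + (2)·(2) + (-2)·(-2) + (1)·(1)) / 5 = 22/5 = 4.4
  S[X,Y] = ((-3)·(-1.3333) + (2)·(-0.3333) + (0)·(-3.3333) + (2)·(2.6667) + (-2)·(1.6667) + (1)·(0.6667)) / 5 = 6/5 = 1.2
  S[Y,Y] = ((-1.3333)·(-1.3333) + (-0.3333)·(-0.3333) + (-3.3333)·(-3.3333) + (2.6667)·(2.6667) + (1.6667)·(1.6667) + (0.6667)·(0.6667)) / 5 = 23.3333/5 = 4.6667

S is symmetric (S[j,i] = S[i,j]). Assembling:

S = [[4.4, 1.2],
 [1.2, 4.6667]]


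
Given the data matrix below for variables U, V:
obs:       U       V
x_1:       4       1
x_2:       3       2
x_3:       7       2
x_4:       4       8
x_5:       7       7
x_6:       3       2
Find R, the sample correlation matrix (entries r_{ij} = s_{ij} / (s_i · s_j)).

Step 1 — column means:
  mean(U) = (4 + 3 + 7 + 4 + 7 + 3) / 6 = 28/6 = 4.6667
  mean(V) = (1 + 2 + 2 + 8 + 7 + 2) / 6 = 22/6 = 3.6667

Step 2 — sample variances and covariances s[i,j] = (1/(n-1)) · Σ_k (x_{k,i} - mean_i) · (x_{k,j} - mean_j), with n-1 = 5:
  s[U,U] = ((-0.6667)·(-0.6667) + (-1.6667)·(-1.6667) + (2.3333)·(2.3333) + (-0.6667)·(-0.6667) + (2.3333)·(2.3333) + (-1.6667)·(-1.6667)) / 5 = 17.3333/5 = 3.4667
  s[U,V] = ((-0.6667)·(-2.6667) + (-1.6667)·(-1.6667) + (2.3333)·(-1.6667) + (-0.6667)·(4.3333) + (2.3333)·(3.3333) + (-1.6667)·(-1.6667)) / 5 = 8.3333/5 = 1.6667
  s[V,V] = ((-2.6667)·(-2.6667) + (-1.6667)·(-1.6667) + (-1.6667)·(-1.6667) + (4.3333)·(4.3333) + (3.3333)·(3.3333) + (-1.6667)·(-1.6667)) / 5 = 45.3333/5 = 9.0667
  Sample standard deviations s_i = √(s[i,i]):
  s(U) = √(3.4667) = 1.8619
  s(V) = √(9.0667) = 3.0111

Step 3 — r_{ij} = s_{ij} / (s_i · s_j):
  r[U,U] = 1 (diagonal).
  r[U,V] = 1.6667 / (1.8619 · 3.0111) = 1.6667 / 5.6063 = 0.2973
  r[V,V] = 1 (diagonal).

R is symmetric with unit diagonal. Assembling:

R = [[1, 0.2973],
 [0.2973, 1]]


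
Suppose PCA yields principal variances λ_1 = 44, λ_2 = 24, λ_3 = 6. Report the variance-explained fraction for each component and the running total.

Step 1 — total variance = trace(Sigma) = Σ λ_i = 44 + 24 + 6 = 74.

Step 2 — fraction explained by component i = λ_i / Σ λ:
  PC1: 44/74 = 0.5946
  PC2: 24/74 = 0.3243
  PC3: 6/74 = 0.0811

Step 3 — cumulative fraction after k components = (λ_1 + ... + λ_k) / Σ λ:
  k = 1: 44/74 = 0.5946
  k = 2: (44 + 24)/74 = 68/74 = 0.9189
  k = 3: (44 + 24 + 6)/74 = 74/74 = 1

Summary (fraction, with percent):

explained: PC1 0.5946 (59.46%), PC2 0.3243 (32.43%), PC3 0.0811 (8.11%);  cumulative: 0.5946, 0.9189, 1


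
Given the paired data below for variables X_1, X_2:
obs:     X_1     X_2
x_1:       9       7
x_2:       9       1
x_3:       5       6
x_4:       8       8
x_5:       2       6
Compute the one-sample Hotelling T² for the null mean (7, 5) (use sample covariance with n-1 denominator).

Step 1 — sample mean vector:
  mean(X_1) = (9 + 9 + 5 + 8 + 2) / 5 = 33/5 = 6.6
  mean(X_2) = (7 + 1 + 6 + 8 + 6) / 5 = 28/5 = 5.6
  x̄ = (6.6, 5.6),  deviation x̄ - mu_0 = (6.6, 5.6) - (7, 5) = (-0.4, 0.6).

Step 2 — sample covariance matrix, S[i,j] = (1/(n-1)) · Σ_k (x_{k,i} - mean_i) · (x_{k,j} - mean_j), divisor n-1 = 4:
  S[X_1,X_1] = ((2.4)·(2.4) + (2.4)·(2.4) + (-1.6)·(-1.6) + (1.4)·(1.4) + (-4.6)·(-4.6)) / 4 = 37.2/4 = 9.3
  S[X_1,X_2] = ((2.4)·(1.4) + (2.4)·(-4.6) + (-1.6)·(0.4) + (1.4)·(2.4) + (-4.6)·(0.4)) / 4 = -6.8/4 = -1.7
  S[X_2,X_2] = ((1.4)·(1.4) + (-4.6)·(-4.6) + (0.4)·(0.4) + (2.4)·(2.4) + (0.4)·(0.4)) / 4 = 29.2/4 = 7.3
  S = [[9.3, -1.7],
 [-1.7, 7.3]].

Step 3 — invert S. det(S) = 9.3·7.3 - (-1.7)² = 65.
  S^{-1} = (1/det) · [[d, -b], [-b, a]] = [[0.1123, 0.0262],
 [0.0262, 0.1431]].

Step 4 — quadratic form (x̄ - mu_0)^T · S^{-1} · (x̄ - mu_0):
  S^{-1} · (x̄ - mu_0) = (-0.0292, 0.0754),
  (x̄ - mu_0)^T · [...] = (-0.4)·(-0.0292) + (0.6)·(0.0754) = 0.0569.

Step 5 — scale by n: T² = 5 · 0.0569 = 0.2846.

T² ≈ 0.2846


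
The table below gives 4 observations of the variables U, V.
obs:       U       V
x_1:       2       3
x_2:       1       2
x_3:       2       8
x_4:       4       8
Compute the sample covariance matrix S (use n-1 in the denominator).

Step 1 — column means:
  mean(U) = (2 + 1 + 2 + 4) / 4 = 9/4 = 2.25
  mean(V) = (3 + 2 + 8 + 8) / 4 = 21/4 = 5.25

Step 2 — sample covariance S[i,j] = (1/(n-1)) · Σ_k (x_{k,i} - mean_i) · (x_{k,j} - mean_j), with n-1 = 3.
  S[U,U] = ((-0.25)·(-0.25) + (-1.25)·(-1.25) + (-0.25)·(-0.25) + (1.75)·(1.75)) / 3 = 4.75/3 = 1.5833
  S[U,V] = ((-0.25)·(-2.25) + (-1.25)·(-3.25) + (-0.25)·(2.75) + (1.75)·(2.75)) / 3 = 8.75/3 = 2.9167
  S[V,V] = ((-2.25)·(-2.25) + (-3.25)·(-3.25) + (2.75)·(2.75) + (2.75)·(2.75)) / 3 = 30.75/3 = 10.25

S is symmetric (S[j,i] = S[i,j]). Assembling:

S = [[1.5833, 2.9167],
 [2.9167, 10.25]]


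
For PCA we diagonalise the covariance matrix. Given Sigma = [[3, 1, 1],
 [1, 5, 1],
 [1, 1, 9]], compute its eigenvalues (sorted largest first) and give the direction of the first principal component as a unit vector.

Step 1 — characteristic polynomial p(λ) = det(λI - Sigma) = λ³ - tr·λ² + c_1·λ - det, where tr = trace, c_1 = sum of the principal 2×2 minors, det = det(Sigma):
  tr = 3 + 5 + 9 = 17,
  c_1 = (3·5 - (1)²) + (3·9 - (1)²) + (5·9 - (1)²) = 14 + 26 + 44 = 84,
  det = 3·(5·9 - (1)²) - (1)·((1)·9 - (1)·(1)) + (1)·((1)·(1) - 5·(1)) = 3·(44) - (1)·(8) + (1)·(-4) = 120.
  So p(λ) = λ³ - 17λ² + 84λ - 120.
Step 2 — look for an integer root (rational root theorem: any rational root is an integer divisor of 120). Testing λ = 5:
  p(5) = 125 - 425 + 420 - 120 = 0  ✓
  Dividing out (λ - 5): p(λ) = (λ - 5)(λ² - 12λ + 24).
Step 3 — remaining eigenvalues from the quadratic λ² - 12λ + 24 = 0:
  Δ = 12² - 4·24 = 144 - 96 = 48,  λ = (12 ± √48)/2 = (12 ± 6.9282)/2 ≈ 9.4641 or 2.5359.
  Sorted: λ_1 = 9.4641,  λ_2 = 5,  λ_3 = 2.5359  (check: sum = 17 = tr ✓).

Step 4 — unit eigenvector for λ_1 ≈ 9.4641: v spans the null space of (Sigma - λ_1 I), whose rows are
  r_1 = (-6.4641, 1, 1),  r_2 = (1, -4.4641, 1),  r_3 = (1, 1, -0.4641).
  v is orthogonal to every row, so take v ∝ r_1 × r_2 = ((1)·(1) - (1)·(-4.4641), (1)·(1) - (-6.4641)·(1), (-6.4641)·(-4.4641) - (1)·(1)) ≈ (5.4641, 7.4641, 27.8564).
  Let u = (5.4641, 7.4641, 27.8564).
  ||u|| = √((5.4641)² + (7.4641)² + (27.8564)²) = √(861.5486) ≈ 29.3521,  v_1 = u/||u|| ≈ (0.1862, 0.2543, 0.949) (||v_1|| = 1).

λ_1 = 9.4641,  λ_2 = 5,  λ_3 = 2.5359;  v_1 ≈ (0.1862, 0.2543, 0.949)


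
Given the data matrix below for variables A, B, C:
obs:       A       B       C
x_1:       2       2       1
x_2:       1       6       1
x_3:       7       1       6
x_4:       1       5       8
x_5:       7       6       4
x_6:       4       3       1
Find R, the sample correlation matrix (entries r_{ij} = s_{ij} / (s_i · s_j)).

Step 1 — column means:
  mean(A) = (2 + 1 + 7 + 1 + 7 + 4) / 6 = 22/6 = 3.6667
  mean(B) = (2 + 6 + 1 + 5 + 6 + 3) / 6 = 23/6 = 3.8333
  mean(C) = (1 + 1 + 6 + 8 + 4 + 1) / 6 = 21/6 = 3.5

Step 2 — sample variances and covariances s[i,j] = (1/(n-1)) · Σ_k (x_{k,i} - mean_i) · (x_{k,j} - mean_j), with n-1 = 5:
  s[A,A] = ((-1.6667)·(-1.6667) + (-2.6667)·(-2.6667) + (3.3333)·(3.3333) + (-2.6667)·(-2.6667) + (3.3333)·(3.3333) + (0.3333)·(0.3333)) / 5 = 39.3333/5 = 7.8667
  s[A,B] = ((-1.6667)·(-1.8333) + (-2.6667)·(2.1667) + (3.3333)·(-2.8333) + (-2.6667)·(1.1667) + (3.3333)·(2.1667) + (0.3333)·(-0.8333)) / 5 = -8.3333/5 = -1.6667
  s[A,C] = ((-1.6667)·(-2.5) + (-2.6667)·(-2.5) + (3.3333)·(2.5) + (-2.6667)·(4.5) + (3.3333)·(0.5) + (0.3333)·(-2.5)) / 5 = 8/5 = 1.6
  s[B,B] = ((-1.8333)·(-1.8333) + (2.1667)·(2.1667) + (-2.8333)·(-2.8333) + (1.1667)·(1.1667) + (2.1667)·(2.1667) + (-0.8333)·(-0.8333)) / 5 = 22.8333/5 = 4.5667
  s[B,C] = ((-1.8333)·(-2.5) + (2.1667)·(-2.5) + (-2.8333)·(2.5) + (1.1667)·(4.5) + (2.1667)·(0.5) + (-0.8333)·(-2.5)) / 5 = 0.5/5 = 0.1
  s[C,C] = ((-2.5)·(-2.5) + (-2.5)·(-2.5) + (2.5)·(2.5) + (4.5)·(4.5) + (0.5)·(0.5) + (-2.5)·(-2.5)) / 5 = 45.5/5 = 9.1
  Sample standard deviations s_i = √(s[i,i]):
  s(A) = √(7.8667) = 2.8048
  s(B) = √(4.5667) = 2.137
  s(C) = √(9.1) = 3.0166

Step 3 — r_{ij} = s_{ij} / (s_i · s_j):
  r[A,A] = 1 (diagonal).
  r[A,B] = -1.6667 / (2.8048 · 2.137) = -1.6667 / 5.9937 = -0.2781
  r[A,C] = 1.6 / (2.8048 · 3.0166) = 1.6 / 8.4609 = 0.1891
  r[B,B] = 1 (diagonal).
  r[B,C] = 0.1 / (2.137 · 3.0166) = 0.1 / 6.4464 = 0.0155
  r[C,C] = 1 (diagonal).

R is symmetric with unit diagonal. Assembling:

R = [[1, -0.2781, 0.1891],
 [-0.2781, 1, 0.0155],
 [0.1891, 0.0155, 1]]


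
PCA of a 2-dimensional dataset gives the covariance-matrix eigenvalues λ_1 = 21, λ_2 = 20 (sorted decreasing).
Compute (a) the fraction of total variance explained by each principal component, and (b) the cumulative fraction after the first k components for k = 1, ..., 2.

Step 1 — total variance = trace(Sigma) = Σ λ_i = 21 + 20 = 41.

Step 2 — fraction explained by component i = λ_i / Σ λ:
  PC1: 21/41 = 0.5122
  PC2: 20/41 = 0.4878

Step 3 — cumulative fraction after k components = (λ_1 + ... + λ_k) / Σ λ:
  k = 1: 21/41 = 0.5122
  k = 2: (21 + 20)/41 = 41/41 = 1

Summary (fraction, with percent):

explained: PC1 0.5122 (51.22%), PC2 0.4878 (48.78%);  cumulative: 0.5122, 1


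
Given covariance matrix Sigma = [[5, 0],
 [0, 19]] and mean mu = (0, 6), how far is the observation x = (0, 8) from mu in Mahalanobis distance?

Step 1 — centre the observation: (x - mu) = (0, 2).

Step 2 — invert Sigma. det(Sigma) = 5·19 - (0)² = 95.
  Sigma^{-1} = (1/det) · [[d, -b], [-b, a]] = [[0.2, 0],
 [0, 0.0526]].

Step 3 — form the quadratic (x - mu)^T · Sigma^{-1} · (x - mu):
  Sigma^{-1} · (x - mu) = (0, 0.1053).
  (x - mu)^T · [Sigma^{-1} · (x - mu)] = (0)·(0) + (2)·(0.1053) = 0.2105.

Step 4 — take square root: d = √(0.2105) ≈ 0.4588.

d(x, mu) = √(0.2105) ≈ 0.4588


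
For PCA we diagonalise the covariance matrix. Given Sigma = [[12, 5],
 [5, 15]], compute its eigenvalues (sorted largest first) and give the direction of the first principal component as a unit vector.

Step 1 — characteristic polynomial of 2×2 Sigma:
  det(Sigma - λI) = λ² - trace · λ + det = 0.
  trace = 12 + 15 = 27, det = 12·15 - (5)² = 155.
Step 2 — discriminant:
  Δ = trace² - 4·det = 729 - 620 = 109.
Step 3 — eigenvalues:
  λ = (trace ± √Δ)/2 = (27 ± 10.4403)/2,
  λ_1 = 18.7202,  λ_2 = 8.2798.

Step 4 — unit eigenvector for λ_1: solve (Sigma - λ_1 I)v = 0. First row:
  (12 - 18.7202)·v_x + (5)·v_y = 0, i.e. (-6.7202)·v_x + (5)·v_y = 0,
  so v ∝ (b, λ_1 - a) = (5, 6.7202) = u.
  ||u|| = √((5)² + (6.7202)²) = √(70.1605) ≈ 8.3762,
  v_1 = u/||u|| ≈ (0.5969, 0.8023) (||v_1|| = 1).

λ_1 = 18.7202,  λ_2 = 8.2798;  v_1 ≈ (0.5969, 0.8023)


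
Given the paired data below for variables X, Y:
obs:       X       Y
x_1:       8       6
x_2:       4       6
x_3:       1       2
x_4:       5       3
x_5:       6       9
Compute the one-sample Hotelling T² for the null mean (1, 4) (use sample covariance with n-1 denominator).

Step 1 — sample mean vector:
  mean(X) = (8 + 4 + 1 + 5 + 6) / 5 = 24/5 = 4.8
  mean(Y) = (6 + 6 + 2 + 3 + 9) / 5 = 26/5 = 5.2
  x̄ = (4.8, 5.2),  deviation x̄ - mu_0 = (4.8, 5.2) - (1, 4) = (3.8, 1.2).

Step 2 — sample covariance matrix, S[i,j] = (1/(n-1)) · Σ_k (x_{k,i} - mean_i) · (x_{k,j} - mean_j), divisor n-1 = 4:
  S[X,X] = ((3.2)·(3.2) + (-0.8)·(-0.8) + (-3.8)·(-3.8) + (0.2)·(0.2) + (1.2)·(1.2)) / 4 = 26.8/4 = 6.7
  S[X,Y] = ((3.2)·(0.8) + (-0.8)·(0.8) + (-3.8)·(-3.2) + (0.2)·(-2.2) + (1.2)·(3.8)) / 4 = 18.2/4 = 4.55
  S[Y,Y] = ((0.8)·(0.8) + (0.8)·(0.8) + (-3.2)·(-3.2) + (-2.2)·(-2.2) + (3.8)·(3.8)) / 4 = 30.8/4 = 7.7
  S = [[6.7, 4.55],
 [4.55, 7.7]].

Step 3 — invert S. det(S) = 6.7·7.7 - (4.55)² = 30.8875.
  S^{-1} = (1/det) · [[d, -b], [-b, a]] = [[0.2493, -0.1473],
 [-0.1473, 0.2169]].

Step 4 — quadratic form (x̄ - mu_0)^T · S^{-1} · (x̄ - mu_0):
  S^{-1} · (x̄ - mu_0) = (0.7705, -0.2995),
  (x̄ - mu_0)^T · [...] = (3.8)·(0.7705) + (1.2)·(-0.2995) = 2.5687.

Step 5 — scale by n: T² = 5 · 2.5687 = 12.8434.

T² ≈ 12.8434


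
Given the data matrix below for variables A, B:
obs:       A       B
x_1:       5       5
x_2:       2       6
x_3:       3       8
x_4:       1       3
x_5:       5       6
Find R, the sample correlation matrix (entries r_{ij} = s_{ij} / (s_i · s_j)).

Step 1 — column means:
  mean(A) = (5 + 2 + 3 + 1 + 5) / 5 = 16/5 = 3.2
  mean(B) = (5 + 6 + 8 + 3 + 6) / 5 = 28/5 = 5.6

Step 2 — sample variances and covariances s[i,j] = (1/(n-1)) · Σ_k (x_{k,i} - mean_i) · (x_{k,j} - mean_j), with n-1 = 4:
  s[A,A] = ((1.8)·(1.8) + (-1.2)·(-1.2) + (-0.2)·(-0.2) + (-2.2)·(-2.2) + (1.8)·(1.8)) / 4 = 12.8/4 = 3.2
  s[A,B] = ((1.8)·(-0.6) + (-1.2)·(0.4) + (-0.2)·(2.4) + (-2.2)·(-2.6) + (1.8)·(0.4)) / 4 = 4.4/4 = 1.1
  s[B,B] = ((-0.6)·(-0.6) + (0.4)·(0.4) + (2.4)·(2.4) + (-2.6)·(-2.6) + (0.4)·(0.4)) / 4 = 13.2/4 = 3.3
  Sample standard deviations s_i = √(s[i,i]):
  s(A) = √(3.2) = 1.7889
  s(B) = √(3.3) = 1.8166

Step 3 — r_{ij} = s_{ij} / (s_i · s_j):
  r[A,A] = 1 (diagonal).
  r[A,B] = 1.1 / (1.7889 · 1.8166) = 1.1 / 3.2496 = 0.3385
  r[B,B] = 1 (diagonal).

R is symmetric with unit diagonal. Assembling:

R = [[1, 0.3385],
 [0.3385, 1]]


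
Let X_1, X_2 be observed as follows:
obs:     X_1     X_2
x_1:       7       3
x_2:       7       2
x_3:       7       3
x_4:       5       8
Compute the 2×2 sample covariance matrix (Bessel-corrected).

Step 1 — column means:
  mean(X_1) = (7 + 7 + 7 + 5) / 4 = 26/4 = 6.5
  mean(X_2) = (3 + 2 + 3 + 8) / 4 = 16/4 = 4

Step 2 — sample covariance S[i,j] = (1/(n-1)) · Σ_k (x_{k,i} - mean_i) · (x_{k,j} - mean_j), with n-1 = 3.
  S[X_1,X_1] = ((0.5)·(0.5) + (0.5)·(0.5) + (0.5)·(0.5) + (-1.5)·(-1.5)) / 3 = 3/3 = 1
  S[X_1,X_2] = ((0.5)·(-1) + (0.5)·(-2) + (0.5)·(-1) + (-1.5)·(4)) / 3 = -8/3 = -2.6667
  S[X_2,X_2] = ((-1)·(-1) + (-2)·(-2) + (-1)·(-1) + (4)·(4)) / 3 = 22/3 = 7.3333

S is symmetric (S[j,i] = S[i,j]). Assembling:

S = [[1, -2.6667],
 [-2.6667, 7.3333]]


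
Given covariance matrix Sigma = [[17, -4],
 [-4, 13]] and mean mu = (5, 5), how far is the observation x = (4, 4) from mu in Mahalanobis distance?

Step 1 — centre the observation: (x - mu) = (-1, -1).

Step 2 — invert Sigma. det(Sigma) = 17·13 - (-4)² = 205.
  Sigma^{-1} = (1/det) · [[d, -b], [-b, a]] = [[0.0634, 0.0195],
 [0.0195, 0.0829]].

Step 3 — form the quadratic (x - mu)^T · Sigma^{-1} · (x - mu):
  Sigma^{-1} · (x - mu) = (-0.0829, -0.1024).
  (x - mu)^T · [Sigma^{-1} · (x - mu)] = (-1)·(-0.0829) + (-1)·(-0.1024) = 0.1854.

Step 4 — take square root: d = √(0.1854) ≈ 0.4305.

d(x, mu) = √(0.1854) ≈ 0.4305


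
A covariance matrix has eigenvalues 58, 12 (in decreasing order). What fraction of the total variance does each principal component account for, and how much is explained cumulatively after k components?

Step 1 — total variance = trace(Sigma) = Σ λ_i = 58 + 12 = 70.

Step 2 — fraction explained by component i = λ_i / Σ λ:
  PC1: 58/70 = 0.8286
  PC2: 12/70 = 0.1714

Step 3 — cumulative fraction after k components = (λ_1 + ... + λ_k) / Σ λ:
  k = 1: 58/70 = 0.8286
  k = 2: (58 + 12)/70 = 70/70 = 1

Summary (fraction, with percent):

explained: PC1 0.8286 (82.86%), PC2 0.1714 (17.14%);  cumulative: 0.8286, 1


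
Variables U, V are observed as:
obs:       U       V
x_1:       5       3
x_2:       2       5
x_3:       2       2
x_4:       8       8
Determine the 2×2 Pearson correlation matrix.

Step 1 — column means:
  mean(U) = (5 + 2 + 2 + 8) / 4 = 17/4 = 4.25
  mean(V) = (3 + 5 + 2 + 8) / 4 = 18/4 = 4.5

Step 2 — sample variances and covariances s[i,j] = (1/(n-1)) · Σ_k (x_{k,i} - mean_i) · (x_{k,j} - mean_j), with n-1 = 3:
  s[U,U] = ((0.75)·(0.75) + (-2.25)·(-2.25) + (-2.25)·(-2.25) + (3.75)·(3.75)) / 3 = 24.75/3 = 8.25
  s[U,V] = ((0.75)·(-1.5) + (-2.25)·(0.5) + (-2.25)·(-2.5) + (3.75)·(3.5)) / 3 = 16.5/3 = 5.5
  s[V,V] = ((-1.5)·(-1.5) + (0.5)·(0.5) + (-2.5)·(-2.5) + (3.5)·(3.5)) / 3 = 21/3 = 7
  Sample standard deviations s_i = √(s[i,i]):
  s(U) = √(8.25) = 2.8723
  s(V) = √(7) = 2.6458

Step 3 — r_{ij} = s_{ij} / (s_i · s_j):
  r[U,U] = 1 (diagonal).
  r[U,V] = 5.5 / (2.8723 · 2.6458) = 5.5 / 7.5993 = 0.7237
  r[V,V] = 1 (diagonal).

R is symmetric with unit diagonal. Assembling:

R = [[1, 0.7237],
 [0.7237, 1]]


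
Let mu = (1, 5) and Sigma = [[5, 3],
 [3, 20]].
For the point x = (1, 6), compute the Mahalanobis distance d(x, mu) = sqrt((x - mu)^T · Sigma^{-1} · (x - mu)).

Step 1 — centre the observation: (x - mu) = (0, 1).

Step 2 — invert Sigma. det(Sigma) = 5·20 - (3)² = 91.
  Sigma^{-1} = (1/det) · [[d, -b], [-b, a]] = [[0.2198, -0.033],
 [-0.033, 0.0549]].

Step 3 — form the quadratic (x - mu)^T · Sigma^{-1} · (x - mu):
  Sigma^{-1} · (x - mu) = (-0.033, 0.0549).
  (x - mu)^T · [Sigma^{-1} · (x - mu)] = (0)·(-0.033) + (1)·(0.0549) = 0.0549.

Step 4 — take square root: d = √(0.0549) ≈ 0.2344.

d(x, mu) = √(0.0549) ≈ 0.2344


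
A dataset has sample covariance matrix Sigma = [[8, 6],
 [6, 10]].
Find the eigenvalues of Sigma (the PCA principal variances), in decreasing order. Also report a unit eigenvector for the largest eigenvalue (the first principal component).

Step 1 — characteristic polynomial of 2×2 Sigma:
  det(Sigma - λI) = λ² - trace · λ + det = 0.
  trace = 8 + 10 = 18, det = 8·10 - (6)² = 44.
Step 2 — discriminant:
  Δ = trace² - 4·det = 324 - 176 = 148.
Step 3 — eigenvalues:
  λ = (trace ± √Δ)/2 = (18 ± 12.1655)/2,
  λ_1 = 15.0828,  λ_2 = 2.9172.

Step 4 — unit eigenvector for λ_1: solve (Sigma - λ_1 I)v = 0. First row:
  (8 - 15.0828)·v_x + (6)·v_y = 0, i.e. (-7.0828)·v_x + (6)·v_y = 0,
  so v ∝ (b, λ_1 - a) = (6, 7.0828) = u.
  ||u|| = √((6)² + (7.0828)²) = √(86.1655) ≈ 9.2825,
  v_1 = u/||u|| ≈ (0.6464, 0.763) (||v_1|| = 1).

λ_1 = 15.0828,  λ_2 = 2.9172;  v_1 ≈ (0.6464, 0.763)


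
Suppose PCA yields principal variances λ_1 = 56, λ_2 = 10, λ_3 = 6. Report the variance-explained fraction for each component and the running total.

Step 1 — total variance = trace(Sigma) = Σ λ_i = 56 + 10 + 6 = 72.

Step 2 — fraction explained by component i = λ_i / Σ λ:
  PC1: 56/72 = 0.7778
  PC2: 10/72 = 0.1389
  PC3: 6/72 = 0.0833

Step 3 — cumulative fraction after k components = (λ_1 + ... + λ_k) / Σ λ:
  k = 1: 56/72 = 0.7778
  k = 2: (56 + 10)/72 = 66/72 = 0.9167
  k = 3: (56 + 10 + 6)/72 = 72/72 = 1

Summary (fraction, with percent):

explained: PC1 0.7778 (77.78%), PC2 0.1389 (13.89%), PC3 0.0833 (8.33%);  cumulative: 0.7778, 0.9167, 1


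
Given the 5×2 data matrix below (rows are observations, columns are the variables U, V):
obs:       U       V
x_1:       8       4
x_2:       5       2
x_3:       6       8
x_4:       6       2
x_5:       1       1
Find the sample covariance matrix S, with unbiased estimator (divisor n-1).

Step 1 — column means:
  mean(U) = (8 + 5 + 6 + 6 + 1) / 5 = 26/5 = 5.2
  mean(V) = (4 + 2 + 8 + 2 + 1) / 5 = 17/5 = 3.4

Step 2 — sample covariance S[i,j] = (1/(n-1)) · Σ_k (x_{k,i} - mean_i) · (x_{k,j} - mean_j), with n-1 = 4.
  S[U,U] = ((2.8)·(2.8) + (-0.2)·(-0.2) + (0.8)·(0.8) + (0.8)·(0.8) + (-4.2)·(-4.2)) / 4 = 26.8/4 = 6.7
  S[U,V] = ((2.8)·(0.6) + (-0.2)·(-1.4) + (0.8)·(4.6) + (0.8)·(-1.4) + (-4.2)·(-2.4)) / 4 = 14.6/4 = 3.65
  S[V,V] = ((0.6)·(0.6) + (-1.4)·(-1.4) + (4.6)·(4.6) + (-1.4)·(-1.4) + (-2.4)·(-2.4)) / 4 = 31.2/4 = 7.8

S is symmetric (S[j,i] = S[i,j]). Assembling:

S = [[6.7, 3.65],
 [3.65, 7.8]]
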